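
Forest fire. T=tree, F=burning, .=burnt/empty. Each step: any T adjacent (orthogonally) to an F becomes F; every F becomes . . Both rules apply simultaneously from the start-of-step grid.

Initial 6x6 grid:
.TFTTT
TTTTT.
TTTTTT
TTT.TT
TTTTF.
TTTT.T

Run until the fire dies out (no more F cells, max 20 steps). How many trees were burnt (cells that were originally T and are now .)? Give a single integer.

Step 1: +5 fires, +2 burnt (F count now 5)
Step 2: +8 fires, +5 burnt (F count now 8)
Step 3: +9 fires, +8 burnt (F count now 9)
Step 4: +4 fires, +9 burnt (F count now 4)
Step 5: +2 fires, +4 burnt (F count now 2)
Step 6: +0 fires, +2 burnt (F count now 0)
Fire out after step 6
Initially T: 29, now '.': 35
Total burnt (originally-T cells now '.'): 28

Answer: 28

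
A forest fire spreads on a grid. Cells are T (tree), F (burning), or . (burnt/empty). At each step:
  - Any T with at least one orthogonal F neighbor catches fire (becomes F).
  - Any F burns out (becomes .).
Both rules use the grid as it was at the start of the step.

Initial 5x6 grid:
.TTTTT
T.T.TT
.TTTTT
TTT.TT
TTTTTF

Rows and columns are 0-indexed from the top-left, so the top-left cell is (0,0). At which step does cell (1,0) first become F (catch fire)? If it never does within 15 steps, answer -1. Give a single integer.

Step 1: cell (1,0)='T' (+2 fires, +1 burnt)
Step 2: cell (1,0)='T' (+3 fires, +2 burnt)
Step 3: cell (1,0)='T' (+3 fires, +3 burnt)
Step 4: cell (1,0)='T' (+5 fires, +3 burnt)
Step 5: cell (1,0)='T' (+4 fires, +5 burnt)
Step 6: cell (1,0)='T' (+4 fires, +4 burnt)
Step 7: cell (1,0)='T' (+1 fires, +4 burnt)
Step 8: cell (1,0)='T' (+1 fires, +1 burnt)
Step 9: cell (1,0)='T' (+0 fires, +1 burnt)
  fire out at step 9
Target never catches fire within 15 steps

-1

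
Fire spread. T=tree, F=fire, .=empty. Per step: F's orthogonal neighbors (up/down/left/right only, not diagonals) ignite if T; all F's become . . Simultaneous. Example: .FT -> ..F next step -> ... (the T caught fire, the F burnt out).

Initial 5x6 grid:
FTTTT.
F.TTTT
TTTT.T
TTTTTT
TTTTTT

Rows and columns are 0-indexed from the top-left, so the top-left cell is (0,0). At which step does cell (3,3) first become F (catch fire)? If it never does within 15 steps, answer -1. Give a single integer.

Step 1: cell (3,3)='T' (+2 fires, +2 burnt)
Step 2: cell (3,3)='T' (+3 fires, +2 burnt)
Step 3: cell (3,3)='T' (+5 fires, +3 burnt)
Step 4: cell (3,3)='T' (+5 fires, +5 burnt)
Step 5: cell (3,3)='F' (+3 fires, +5 burnt)
  -> target ignites at step 5
Step 6: cell (3,3)='.' (+3 fires, +3 burnt)
Step 7: cell (3,3)='.' (+3 fires, +3 burnt)
Step 8: cell (3,3)='.' (+1 fires, +3 burnt)
Step 9: cell (3,3)='.' (+0 fires, +1 burnt)
  fire out at step 9

5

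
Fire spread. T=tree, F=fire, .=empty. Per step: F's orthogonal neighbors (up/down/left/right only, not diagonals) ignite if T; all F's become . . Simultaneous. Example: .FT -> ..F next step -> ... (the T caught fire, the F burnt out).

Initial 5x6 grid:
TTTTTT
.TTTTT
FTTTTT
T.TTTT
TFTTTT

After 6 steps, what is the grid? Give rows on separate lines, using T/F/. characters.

Step 1: 4 trees catch fire, 2 burn out
  TTTTTT
  .TTTTT
  .FTTTT
  F.TTTT
  F.FTTT
Step 2: 4 trees catch fire, 4 burn out
  TTTTTT
  .FTTTT
  ..FTTT
  ..FTTT
  ...FTT
Step 3: 5 trees catch fire, 4 burn out
  TFTTTT
  ..FTTT
  ...FTT
  ...FTT
  ....FT
Step 4: 6 trees catch fire, 5 burn out
  F.FTTT
  ...FTT
  ....FT
  ....FT
  .....F
Step 5: 4 trees catch fire, 6 burn out
  ...FTT
  ....FT
  .....F
  .....F
  ......
Step 6: 2 trees catch fire, 4 burn out
  ....FT
  .....F
  ......
  ......
  ......

....FT
.....F
......
......
......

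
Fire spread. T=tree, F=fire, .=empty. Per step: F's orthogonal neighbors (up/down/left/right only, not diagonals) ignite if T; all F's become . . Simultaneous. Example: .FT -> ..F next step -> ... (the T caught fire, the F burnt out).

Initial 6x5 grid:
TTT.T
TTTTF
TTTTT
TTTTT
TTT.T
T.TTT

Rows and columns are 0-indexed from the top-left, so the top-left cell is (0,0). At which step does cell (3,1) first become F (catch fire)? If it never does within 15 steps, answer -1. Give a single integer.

Step 1: cell (3,1)='T' (+3 fires, +1 burnt)
Step 2: cell (3,1)='T' (+3 fires, +3 burnt)
Step 3: cell (3,1)='T' (+5 fires, +3 burnt)
Step 4: cell (3,1)='T' (+5 fires, +5 burnt)
Step 5: cell (3,1)='F' (+5 fires, +5 burnt)
  -> target ignites at step 5
Step 6: cell (3,1)='.' (+3 fires, +5 burnt)
Step 7: cell (3,1)='.' (+1 fires, +3 burnt)
Step 8: cell (3,1)='.' (+1 fires, +1 burnt)
Step 9: cell (3,1)='.' (+0 fires, +1 burnt)
  fire out at step 9

5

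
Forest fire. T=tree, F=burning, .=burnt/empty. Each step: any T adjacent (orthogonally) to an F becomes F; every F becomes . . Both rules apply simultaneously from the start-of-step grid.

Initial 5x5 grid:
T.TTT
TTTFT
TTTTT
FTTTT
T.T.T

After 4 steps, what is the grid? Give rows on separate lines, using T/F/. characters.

Step 1: 7 trees catch fire, 2 burn out
  T.TFT
  TTF.F
  FTTFT
  .FTTT
  F.T.T
Step 2: 9 trees catch fire, 7 burn out
  T.F.F
  FF...
  .FF.F
  ..FFT
  ..T.T
Step 3: 3 trees catch fire, 9 burn out
  F....
  .....
  .....
  ....F
  ..F.T
Step 4: 1 trees catch fire, 3 burn out
  .....
  .....
  .....
  .....
  ....F

.....
.....
.....
.....
....F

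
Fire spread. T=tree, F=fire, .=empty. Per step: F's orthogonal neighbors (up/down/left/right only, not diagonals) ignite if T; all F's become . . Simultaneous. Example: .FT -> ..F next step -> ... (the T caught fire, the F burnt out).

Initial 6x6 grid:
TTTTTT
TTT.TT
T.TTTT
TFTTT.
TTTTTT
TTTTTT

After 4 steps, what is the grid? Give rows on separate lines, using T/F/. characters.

Step 1: 3 trees catch fire, 1 burn out
  TTTTTT
  TTT.TT
  T.TTTT
  F.FTT.
  TFTTTT
  TTTTTT
Step 2: 6 trees catch fire, 3 burn out
  TTTTTT
  TTT.TT
  F.FTTT
  ...FT.
  F.FTTT
  TFTTTT
Step 3: 7 trees catch fire, 6 burn out
  TTTTTT
  FTF.TT
  ...FTT
  ....F.
  ...FTT
  F.FTTT
Step 4: 6 trees catch fire, 7 burn out
  FTFTTT
  .F..TT
  ....FT
  ......
  ....FT
  ...FTT

FTFTTT
.F..TT
....FT
......
....FT
...FTT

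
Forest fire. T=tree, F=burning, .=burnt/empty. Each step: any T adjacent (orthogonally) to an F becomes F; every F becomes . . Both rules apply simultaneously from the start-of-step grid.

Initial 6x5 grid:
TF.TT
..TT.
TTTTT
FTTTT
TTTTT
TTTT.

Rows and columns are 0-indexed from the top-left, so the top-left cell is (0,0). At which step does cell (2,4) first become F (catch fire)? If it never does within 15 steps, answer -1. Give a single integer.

Step 1: cell (2,4)='T' (+4 fires, +2 burnt)
Step 2: cell (2,4)='T' (+4 fires, +4 burnt)
Step 3: cell (2,4)='T' (+4 fires, +4 burnt)
Step 4: cell (2,4)='T' (+5 fires, +4 burnt)
Step 5: cell (2,4)='F' (+4 fires, +5 burnt)
  -> target ignites at step 5
Step 6: cell (2,4)='.' (+1 fires, +4 burnt)
Step 7: cell (2,4)='.' (+1 fires, +1 burnt)
Step 8: cell (2,4)='.' (+0 fires, +1 burnt)
  fire out at step 8

5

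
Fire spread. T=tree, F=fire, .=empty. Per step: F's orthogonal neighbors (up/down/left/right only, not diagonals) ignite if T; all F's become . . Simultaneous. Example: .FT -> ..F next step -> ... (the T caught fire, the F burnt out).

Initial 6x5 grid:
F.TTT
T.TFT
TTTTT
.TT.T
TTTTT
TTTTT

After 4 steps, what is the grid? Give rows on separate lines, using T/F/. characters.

Step 1: 5 trees catch fire, 2 burn out
  ..TFT
  F.F.F
  TTTFT
  .TT.T
  TTTTT
  TTTTT
Step 2: 5 trees catch fire, 5 burn out
  ..F.F
  .....
  FTF.F
  .TT.T
  TTTTT
  TTTTT
Step 3: 3 trees catch fire, 5 burn out
  .....
  .....
  .F...
  .TF.F
  TTTTT
  TTTTT
Step 4: 3 trees catch fire, 3 burn out
  .....
  .....
  .....
  .F...
  TTFTF
  TTTTT

.....
.....
.....
.F...
TTFTF
TTTTT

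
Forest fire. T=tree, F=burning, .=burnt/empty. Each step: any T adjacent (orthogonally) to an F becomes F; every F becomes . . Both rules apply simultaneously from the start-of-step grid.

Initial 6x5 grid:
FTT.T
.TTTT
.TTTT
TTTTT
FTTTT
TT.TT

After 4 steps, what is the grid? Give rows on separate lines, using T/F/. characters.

Step 1: 4 trees catch fire, 2 burn out
  .FT.T
  .TTTT
  .TTTT
  FTTTT
  .FTTT
  FT.TT
Step 2: 5 trees catch fire, 4 burn out
  ..F.T
  .FTTT
  .TTTT
  .FTTT
  ..FTT
  .F.TT
Step 3: 4 trees catch fire, 5 burn out
  ....T
  ..FTT
  .FTTT
  ..FTT
  ...FT
  ...TT
Step 4: 5 trees catch fire, 4 burn out
  ....T
  ...FT
  ..FTT
  ...FT
  ....F
  ...FT

....T
...FT
..FTT
...FT
....F
...FT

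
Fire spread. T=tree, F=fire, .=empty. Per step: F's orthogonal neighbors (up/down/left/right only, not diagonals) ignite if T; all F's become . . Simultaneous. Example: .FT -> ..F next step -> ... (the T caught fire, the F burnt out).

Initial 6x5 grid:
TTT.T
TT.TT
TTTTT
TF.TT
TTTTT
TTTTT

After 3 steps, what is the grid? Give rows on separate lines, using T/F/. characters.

Step 1: 3 trees catch fire, 1 burn out
  TTT.T
  TT.TT
  TFTTT
  F..TT
  TFTTT
  TTTTT
Step 2: 6 trees catch fire, 3 burn out
  TTT.T
  TF.TT
  F.FTT
  ...TT
  F.FTT
  TFTTT
Step 3: 6 trees catch fire, 6 burn out
  TFT.T
  F..TT
  ...FT
  ...TT
  ...FT
  F.FTT

TFT.T
F..TT
...FT
...TT
...FT
F.FTT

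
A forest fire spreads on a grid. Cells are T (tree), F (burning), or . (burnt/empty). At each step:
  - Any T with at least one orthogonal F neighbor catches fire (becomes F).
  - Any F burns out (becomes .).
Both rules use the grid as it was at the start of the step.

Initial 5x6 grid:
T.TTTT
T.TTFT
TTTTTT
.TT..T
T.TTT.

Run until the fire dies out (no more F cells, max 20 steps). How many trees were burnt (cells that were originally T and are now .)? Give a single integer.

Answer: 21

Derivation:
Step 1: +4 fires, +1 burnt (F count now 4)
Step 2: +5 fires, +4 burnt (F count now 5)
Step 3: +3 fires, +5 burnt (F count now 3)
Step 4: +2 fires, +3 burnt (F count now 2)
Step 5: +3 fires, +2 burnt (F count now 3)
Step 6: +2 fires, +3 burnt (F count now 2)
Step 7: +2 fires, +2 burnt (F count now 2)
Step 8: +0 fires, +2 burnt (F count now 0)
Fire out after step 8
Initially T: 22, now '.': 29
Total burnt (originally-T cells now '.'): 21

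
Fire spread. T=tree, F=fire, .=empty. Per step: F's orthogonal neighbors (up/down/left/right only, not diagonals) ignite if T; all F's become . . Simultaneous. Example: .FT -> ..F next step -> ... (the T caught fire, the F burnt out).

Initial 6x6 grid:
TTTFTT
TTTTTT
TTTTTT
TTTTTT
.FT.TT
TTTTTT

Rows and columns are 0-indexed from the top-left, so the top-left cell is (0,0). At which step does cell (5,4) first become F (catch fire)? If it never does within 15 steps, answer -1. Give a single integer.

Step 1: cell (5,4)='T' (+6 fires, +2 burnt)
Step 2: cell (5,4)='T' (+10 fires, +6 burnt)
Step 3: cell (5,4)='T' (+8 fires, +10 burnt)
Step 4: cell (5,4)='F' (+4 fires, +8 burnt)
  -> target ignites at step 4
Step 5: cell (5,4)='.' (+3 fires, +4 burnt)
Step 6: cell (5,4)='.' (+1 fires, +3 burnt)
Step 7: cell (5,4)='.' (+0 fires, +1 burnt)
  fire out at step 7

4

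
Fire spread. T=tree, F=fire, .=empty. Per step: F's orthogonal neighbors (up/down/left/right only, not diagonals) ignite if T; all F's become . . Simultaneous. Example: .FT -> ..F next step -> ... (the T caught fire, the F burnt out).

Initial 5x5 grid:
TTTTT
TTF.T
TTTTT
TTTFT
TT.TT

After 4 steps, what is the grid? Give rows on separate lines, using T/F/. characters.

Step 1: 7 trees catch fire, 2 burn out
  TTFTT
  TF..T
  TTFFT
  TTF.F
  TT.FT
Step 2: 7 trees catch fire, 7 burn out
  TF.FT
  F...T
  TF..F
  TF...
  TT..F
Step 3: 6 trees catch fire, 7 burn out
  F...F
  ....F
  F....
  F....
  TF...
Step 4: 1 trees catch fire, 6 burn out
  .....
  .....
  .....
  .....
  F....

.....
.....
.....
.....
F....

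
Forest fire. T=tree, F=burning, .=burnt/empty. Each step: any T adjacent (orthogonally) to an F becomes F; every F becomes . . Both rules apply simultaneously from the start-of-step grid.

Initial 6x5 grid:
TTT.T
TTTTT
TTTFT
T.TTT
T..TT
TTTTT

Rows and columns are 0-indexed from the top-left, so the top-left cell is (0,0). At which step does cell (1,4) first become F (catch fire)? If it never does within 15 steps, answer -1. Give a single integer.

Step 1: cell (1,4)='T' (+4 fires, +1 burnt)
Step 2: cell (1,4)='F' (+6 fires, +4 burnt)
  -> target ignites at step 2
Step 3: cell (1,4)='.' (+6 fires, +6 burnt)
Step 4: cell (1,4)='.' (+5 fires, +6 burnt)
Step 5: cell (1,4)='.' (+3 fires, +5 burnt)
Step 6: cell (1,4)='.' (+1 fires, +3 burnt)
Step 7: cell (1,4)='.' (+0 fires, +1 burnt)
  fire out at step 7

2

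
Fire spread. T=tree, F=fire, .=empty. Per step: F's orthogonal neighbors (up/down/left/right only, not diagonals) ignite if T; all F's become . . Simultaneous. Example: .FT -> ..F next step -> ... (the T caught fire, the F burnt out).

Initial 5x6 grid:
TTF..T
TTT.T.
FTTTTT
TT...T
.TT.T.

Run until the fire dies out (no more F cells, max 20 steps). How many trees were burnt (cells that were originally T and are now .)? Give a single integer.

Answer: 16

Derivation:
Step 1: +5 fires, +2 burnt (F count now 5)
Step 2: +4 fires, +5 burnt (F count now 4)
Step 3: +2 fires, +4 burnt (F count now 2)
Step 4: +2 fires, +2 burnt (F count now 2)
Step 5: +2 fires, +2 burnt (F count now 2)
Step 6: +1 fires, +2 burnt (F count now 1)
Step 7: +0 fires, +1 burnt (F count now 0)
Fire out after step 7
Initially T: 18, now '.': 28
Total burnt (originally-T cells now '.'): 16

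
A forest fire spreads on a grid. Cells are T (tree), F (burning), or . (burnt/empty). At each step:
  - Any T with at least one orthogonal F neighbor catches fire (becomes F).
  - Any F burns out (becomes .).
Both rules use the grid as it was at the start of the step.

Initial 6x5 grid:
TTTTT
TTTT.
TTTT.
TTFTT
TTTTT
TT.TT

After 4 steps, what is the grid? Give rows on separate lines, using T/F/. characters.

Step 1: 4 trees catch fire, 1 burn out
  TTTTT
  TTTT.
  TTFT.
  TF.FT
  TTFTT
  TT.TT
Step 2: 7 trees catch fire, 4 burn out
  TTTTT
  TTFT.
  TF.F.
  F...F
  TF.FT
  TT.TT
Step 3: 8 trees catch fire, 7 burn out
  TTFTT
  TF.F.
  F....
  .....
  F...F
  TF.FT
Step 4: 5 trees catch fire, 8 burn out
  TF.FT
  F....
  .....
  .....
  .....
  F...F

TF.FT
F....
.....
.....
.....
F...F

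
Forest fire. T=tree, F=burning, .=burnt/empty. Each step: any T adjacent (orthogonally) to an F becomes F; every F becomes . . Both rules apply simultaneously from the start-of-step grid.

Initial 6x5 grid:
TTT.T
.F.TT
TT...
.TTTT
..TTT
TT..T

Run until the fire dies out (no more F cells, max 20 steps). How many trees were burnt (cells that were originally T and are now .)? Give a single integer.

Step 1: +2 fires, +1 burnt (F count now 2)
Step 2: +4 fires, +2 burnt (F count now 4)
Step 3: +1 fires, +4 burnt (F count now 1)
Step 4: +2 fires, +1 burnt (F count now 2)
Step 5: +2 fires, +2 burnt (F count now 2)
Step 6: +1 fires, +2 burnt (F count now 1)
Step 7: +1 fires, +1 burnt (F count now 1)
Step 8: +0 fires, +1 burnt (F count now 0)
Fire out after step 8
Initially T: 18, now '.': 25
Total burnt (originally-T cells now '.'): 13

Answer: 13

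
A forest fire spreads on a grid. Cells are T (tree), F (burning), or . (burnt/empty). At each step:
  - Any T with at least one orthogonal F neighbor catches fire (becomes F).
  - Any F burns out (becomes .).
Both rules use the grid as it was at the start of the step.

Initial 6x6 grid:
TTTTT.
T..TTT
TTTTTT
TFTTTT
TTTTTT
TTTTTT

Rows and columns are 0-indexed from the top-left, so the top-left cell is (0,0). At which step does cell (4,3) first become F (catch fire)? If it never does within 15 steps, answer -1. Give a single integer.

Step 1: cell (4,3)='T' (+4 fires, +1 burnt)
Step 2: cell (4,3)='T' (+6 fires, +4 burnt)
Step 3: cell (4,3)='F' (+6 fires, +6 burnt)
  -> target ignites at step 3
Step 4: cell (4,3)='.' (+6 fires, +6 burnt)
Step 5: cell (4,3)='.' (+6 fires, +6 burnt)
Step 6: cell (4,3)='.' (+4 fires, +6 burnt)
Step 7: cell (4,3)='.' (+0 fires, +4 burnt)
  fire out at step 7

3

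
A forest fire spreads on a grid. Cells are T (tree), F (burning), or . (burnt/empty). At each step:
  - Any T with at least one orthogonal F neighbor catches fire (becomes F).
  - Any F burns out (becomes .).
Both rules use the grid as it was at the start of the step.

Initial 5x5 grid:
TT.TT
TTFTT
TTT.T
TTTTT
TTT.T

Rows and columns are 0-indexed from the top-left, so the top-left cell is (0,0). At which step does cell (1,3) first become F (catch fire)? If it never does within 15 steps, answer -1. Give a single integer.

Step 1: cell (1,3)='F' (+3 fires, +1 burnt)
  -> target ignites at step 1
Step 2: cell (1,3)='.' (+6 fires, +3 burnt)
Step 3: cell (1,3)='.' (+7 fires, +6 burnt)
Step 4: cell (1,3)='.' (+3 fires, +7 burnt)
Step 5: cell (1,3)='.' (+2 fires, +3 burnt)
Step 6: cell (1,3)='.' (+0 fires, +2 burnt)
  fire out at step 6

1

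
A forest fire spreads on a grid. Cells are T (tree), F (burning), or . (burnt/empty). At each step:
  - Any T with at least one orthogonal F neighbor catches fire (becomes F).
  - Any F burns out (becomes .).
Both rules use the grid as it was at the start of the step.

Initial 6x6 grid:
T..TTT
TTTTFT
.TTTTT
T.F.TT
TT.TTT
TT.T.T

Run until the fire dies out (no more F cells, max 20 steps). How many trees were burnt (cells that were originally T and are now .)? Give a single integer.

Step 1: +5 fires, +2 burnt (F count now 5)
Step 2: +7 fires, +5 burnt (F count now 7)
Step 3: +3 fires, +7 burnt (F count now 3)
Step 4: +3 fires, +3 burnt (F count now 3)
Step 5: +3 fires, +3 burnt (F count now 3)
Step 6: +0 fires, +3 burnt (F count now 0)
Fire out after step 6
Initially T: 26, now '.': 31
Total burnt (originally-T cells now '.'): 21

Answer: 21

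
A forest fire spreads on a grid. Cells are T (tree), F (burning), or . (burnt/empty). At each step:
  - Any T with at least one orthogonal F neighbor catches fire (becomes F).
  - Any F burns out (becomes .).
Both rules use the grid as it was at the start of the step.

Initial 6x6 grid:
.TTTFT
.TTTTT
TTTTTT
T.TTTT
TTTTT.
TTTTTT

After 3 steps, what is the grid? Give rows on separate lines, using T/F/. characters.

Step 1: 3 trees catch fire, 1 burn out
  .TTF.F
  .TTTFT
  TTTTTT
  T.TTTT
  TTTTT.
  TTTTTT
Step 2: 4 trees catch fire, 3 burn out
  .TF...
  .TTF.F
  TTTTFT
  T.TTTT
  TTTTT.
  TTTTTT
Step 3: 5 trees catch fire, 4 burn out
  .F....
  .TF...
  TTTF.F
  T.TTFT
  TTTTT.
  TTTTTT

.F....
.TF...
TTTF.F
T.TTFT
TTTTT.
TTTTTT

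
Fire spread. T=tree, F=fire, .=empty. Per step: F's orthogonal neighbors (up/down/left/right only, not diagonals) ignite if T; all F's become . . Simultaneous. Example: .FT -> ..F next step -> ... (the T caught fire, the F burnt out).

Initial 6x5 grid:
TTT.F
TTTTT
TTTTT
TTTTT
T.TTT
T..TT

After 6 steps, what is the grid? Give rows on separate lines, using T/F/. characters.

Step 1: 1 trees catch fire, 1 burn out
  TTT..
  TTTTF
  TTTTT
  TTTTT
  T.TTT
  T..TT
Step 2: 2 trees catch fire, 1 burn out
  TTT..
  TTTF.
  TTTTF
  TTTTT
  T.TTT
  T..TT
Step 3: 3 trees catch fire, 2 burn out
  TTT..
  TTF..
  TTTF.
  TTTTF
  T.TTT
  T..TT
Step 4: 5 trees catch fire, 3 burn out
  TTF..
  TF...
  TTF..
  TTTF.
  T.TTF
  T..TT
Step 5: 6 trees catch fire, 5 burn out
  TF...
  F....
  TF...
  TTF..
  T.TF.
  T..TF
Step 6: 5 trees catch fire, 6 burn out
  F....
  .....
  F....
  TF...
  T.F..
  T..F.

F....
.....
F....
TF...
T.F..
T..F.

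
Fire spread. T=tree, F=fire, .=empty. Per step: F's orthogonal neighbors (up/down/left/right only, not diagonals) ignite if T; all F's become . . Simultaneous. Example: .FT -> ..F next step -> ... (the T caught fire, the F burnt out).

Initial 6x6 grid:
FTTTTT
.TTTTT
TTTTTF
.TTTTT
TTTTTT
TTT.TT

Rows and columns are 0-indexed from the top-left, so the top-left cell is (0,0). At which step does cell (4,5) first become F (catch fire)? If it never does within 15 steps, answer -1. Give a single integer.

Step 1: cell (4,5)='T' (+4 fires, +2 burnt)
Step 2: cell (4,5)='F' (+7 fires, +4 burnt)
  -> target ignites at step 2
Step 3: cell (4,5)='.' (+9 fires, +7 burnt)
Step 4: cell (4,5)='.' (+5 fires, +9 burnt)
Step 5: cell (4,5)='.' (+2 fires, +5 burnt)
Step 6: cell (4,5)='.' (+3 fires, +2 burnt)
Step 7: cell (4,5)='.' (+1 fires, +3 burnt)
Step 8: cell (4,5)='.' (+0 fires, +1 burnt)
  fire out at step 8

2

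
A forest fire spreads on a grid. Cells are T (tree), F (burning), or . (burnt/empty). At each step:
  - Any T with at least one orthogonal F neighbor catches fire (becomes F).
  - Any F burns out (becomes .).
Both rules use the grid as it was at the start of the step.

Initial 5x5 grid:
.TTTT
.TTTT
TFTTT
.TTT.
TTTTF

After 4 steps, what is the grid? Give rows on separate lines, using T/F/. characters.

Step 1: 5 trees catch fire, 2 burn out
  .TTTT
  .FTTT
  F.FTT
  .FTT.
  TTTF.
Step 2: 7 trees catch fire, 5 burn out
  .FTTT
  ..FTT
  ...FT
  ..FF.
  TFF..
Step 3: 4 trees catch fire, 7 burn out
  ..FTT
  ...FT
  ....F
  .....
  F....
Step 4: 2 trees catch fire, 4 burn out
  ...FT
  ....F
  .....
  .....
  .....

...FT
....F
.....
.....
.....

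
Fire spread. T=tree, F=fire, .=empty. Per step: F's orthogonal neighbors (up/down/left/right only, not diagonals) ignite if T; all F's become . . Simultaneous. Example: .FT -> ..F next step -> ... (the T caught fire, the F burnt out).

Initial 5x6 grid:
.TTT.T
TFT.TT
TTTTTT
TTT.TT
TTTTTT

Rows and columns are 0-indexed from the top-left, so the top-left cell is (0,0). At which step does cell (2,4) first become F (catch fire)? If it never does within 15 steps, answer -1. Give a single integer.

Step 1: cell (2,4)='T' (+4 fires, +1 burnt)
Step 2: cell (2,4)='T' (+4 fires, +4 burnt)
Step 3: cell (2,4)='T' (+5 fires, +4 burnt)
Step 4: cell (2,4)='F' (+3 fires, +5 burnt)
  -> target ignites at step 4
Step 5: cell (2,4)='.' (+4 fires, +3 burnt)
Step 6: cell (2,4)='.' (+3 fires, +4 burnt)
Step 7: cell (2,4)='.' (+2 fires, +3 burnt)
Step 8: cell (2,4)='.' (+0 fires, +2 burnt)
  fire out at step 8

4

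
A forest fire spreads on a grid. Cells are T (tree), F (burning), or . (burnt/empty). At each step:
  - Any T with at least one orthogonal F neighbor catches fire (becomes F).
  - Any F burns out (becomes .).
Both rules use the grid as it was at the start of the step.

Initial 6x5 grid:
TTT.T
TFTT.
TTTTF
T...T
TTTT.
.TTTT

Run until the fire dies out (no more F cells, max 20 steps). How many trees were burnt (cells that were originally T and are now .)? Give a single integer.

Step 1: +6 fires, +2 burnt (F count now 6)
Step 2: +5 fires, +6 burnt (F count now 5)
Step 3: +1 fires, +5 burnt (F count now 1)
Step 4: +1 fires, +1 burnt (F count now 1)
Step 5: +1 fires, +1 burnt (F count now 1)
Step 6: +2 fires, +1 burnt (F count now 2)
Step 7: +2 fires, +2 burnt (F count now 2)
Step 8: +1 fires, +2 burnt (F count now 1)
Step 9: +1 fires, +1 burnt (F count now 1)
Step 10: +0 fires, +1 burnt (F count now 0)
Fire out after step 10
Initially T: 21, now '.': 29
Total burnt (originally-T cells now '.'): 20

Answer: 20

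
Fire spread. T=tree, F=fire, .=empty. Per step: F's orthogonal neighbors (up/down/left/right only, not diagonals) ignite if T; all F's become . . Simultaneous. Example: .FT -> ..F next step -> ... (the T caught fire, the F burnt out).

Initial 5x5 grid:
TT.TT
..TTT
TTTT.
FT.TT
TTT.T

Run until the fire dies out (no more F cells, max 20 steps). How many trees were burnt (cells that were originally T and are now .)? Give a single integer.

Step 1: +3 fires, +1 burnt (F count now 3)
Step 2: +2 fires, +3 burnt (F count now 2)
Step 3: +2 fires, +2 burnt (F count now 2)
Step 4: +2 fires, +2 burnt (F count now 2)
Step 5: +2 fires, +2 burnt (F count now 2)
Step 6: +3 fires, +2 burnt (F count now 3)
Step 7: +2 fires, +3 burnt (F count now 2)
Step 8: +0 fires, +2 burnt (F count now 0)
Fire out after step 8
Initially T: 18, now '.': 23
Total burnt (originally-T cells now '.'): 16

Answer: 16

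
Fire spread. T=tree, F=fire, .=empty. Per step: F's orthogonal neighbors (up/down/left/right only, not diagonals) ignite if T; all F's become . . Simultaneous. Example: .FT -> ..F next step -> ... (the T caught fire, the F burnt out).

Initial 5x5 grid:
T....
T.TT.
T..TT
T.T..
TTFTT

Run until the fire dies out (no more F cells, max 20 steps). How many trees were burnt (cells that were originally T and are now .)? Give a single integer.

Answer: 9

Derivation:
Step 1: +3 fires, +1 burnt (F count now 3)
Step 2: +2 fires, +3 burnt (F count now 2)
Step 3: +1 fires, +2 burnt (F count now 1)
Step 4: +1 fires, +1 burnt (F count now 1)
Step 5: +1 fires, +1 burnt (F count now 1)
Step 6: +1 fires, +1 burnt (F count now 1)
Step 7: +0 fires, +1 burnt (F count now 0)
Fire out after step 7
Initially T: 13, now '.': 21
Total burnt (originally-T cells now '.'): 9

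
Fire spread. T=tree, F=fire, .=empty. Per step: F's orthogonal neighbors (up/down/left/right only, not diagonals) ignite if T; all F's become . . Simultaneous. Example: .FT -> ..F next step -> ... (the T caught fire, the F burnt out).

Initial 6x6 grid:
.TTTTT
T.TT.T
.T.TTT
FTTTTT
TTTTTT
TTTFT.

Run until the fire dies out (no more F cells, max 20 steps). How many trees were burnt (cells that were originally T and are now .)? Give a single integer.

Step 1: +5 fires, +2 burnt (F count now 5)
Step 2: +8 fires, +5 burnt (F count now 8)
Step 3: +3 fires, +8 burnt (F count now 3)
Step 4: +3 fires, +3 burnt (F count now 3)
Step 5: +3 fires, +3 burnt (F count now 3)
Step 6: +3 fires, +3 burnt (F count now 3)
Step 7: +2 fires, +3 burnt (F count now 2)
Step 8: +0 fires, +2 burnt (F count now 0)
Fire out after step 8
Initially T: 28, now '.': 35
Total burnt (originally-T cells now '.'): 27

Answer: 27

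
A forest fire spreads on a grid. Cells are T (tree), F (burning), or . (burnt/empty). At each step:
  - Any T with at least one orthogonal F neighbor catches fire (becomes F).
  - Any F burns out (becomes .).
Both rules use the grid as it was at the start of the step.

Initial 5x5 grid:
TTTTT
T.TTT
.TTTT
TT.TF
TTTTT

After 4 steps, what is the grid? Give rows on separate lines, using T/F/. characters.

Step 1: 3 trees catch fire, 1 burn out
  TTTTT
  T.TTT
  .TTTF
  TT.F.
  TTTTF
Step 2: 3 trees catch fire, 3 burn out
  TTTTT
  T.TTF
  .TTF.
  TT...
  TTTF.
Step 3: 4 trees catch fire, 3 burn out
  TTTTF
  T.TF.
  .TF..
  TT...
  TTF..
Step 4: 4 trees catch fire, 4 burn out
  TTTF.
  T.F..
  .F...
  TT...
  TF...

TTTF.
T.F..
.F...
TT...
TF...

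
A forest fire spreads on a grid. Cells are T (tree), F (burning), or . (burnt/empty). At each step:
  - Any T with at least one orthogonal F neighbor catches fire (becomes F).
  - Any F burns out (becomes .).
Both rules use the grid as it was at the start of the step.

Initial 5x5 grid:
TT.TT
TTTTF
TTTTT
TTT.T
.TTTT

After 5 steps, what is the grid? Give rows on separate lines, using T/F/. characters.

Step 1: 3 trees catch fire, 1 burn out
  TT.TF
  TTTF.
  TTTTF
  TTT.T
  .TTTT
Step 2: 4 trees catch fire, 3 burn out
  TT.F.
  TTF..
  TTTF.
  TTT.F
  .TTTT
Step 3: 3 trees catch fire, 4 burn out
  TT...
  TF...
  TTF..
  TTT..
  .TTTF
Step 4: 5 trees catch fire, 3 burn out
  TF...
  F....
  TF...
  TTF..
  .TTF.
Step 5: 4 trees catch fire, 5 burn out
  F....
  .....
  F....
  TF...
  .TF..

F....
.....
F....
TF...
.TF..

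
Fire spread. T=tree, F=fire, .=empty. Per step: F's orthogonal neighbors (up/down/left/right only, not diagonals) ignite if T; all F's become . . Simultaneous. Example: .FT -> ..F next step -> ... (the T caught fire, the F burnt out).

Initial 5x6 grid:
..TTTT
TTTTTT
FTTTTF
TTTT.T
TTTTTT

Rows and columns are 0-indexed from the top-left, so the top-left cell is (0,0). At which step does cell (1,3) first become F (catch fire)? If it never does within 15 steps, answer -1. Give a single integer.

Step 1: cell (1,3)='T' (+6 fires, +2 burnt)
Step 2: cell (1,3)='T' (+8 fires, +6 burnt)
Step 3: cell (1,3)='F' (+7 fires, +8 burnt)
  -> target ignites at step 3
Step 4: cell (1,3)='.' (+4 fires, +7 burnt)
Step 5: cell (1,3)='.' (+0 fires, +4 burnt)
  fire out at step 5

3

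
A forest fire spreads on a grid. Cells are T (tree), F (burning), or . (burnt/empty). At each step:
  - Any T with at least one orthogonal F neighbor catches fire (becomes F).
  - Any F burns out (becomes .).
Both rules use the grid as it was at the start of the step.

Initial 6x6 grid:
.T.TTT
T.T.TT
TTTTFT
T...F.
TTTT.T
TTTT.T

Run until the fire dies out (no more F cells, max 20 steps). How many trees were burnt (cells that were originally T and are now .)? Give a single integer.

Answer: 21

Derivation:
Step 1: +3 fires, +2 burnt (F count now 3)
Step 2: +3 fires, +3 burnt (F count now 3)
Step 3: +4 fires, +3 burnt (F count now 4)
Step 4: +1 fires, +4 burnt (F count now 1)
Step 5: +2 fires, +1 burnt (F count now 2)
Step 6: +1 fires, +2 burnt (F count now 1)
Step 7: +2 fires, +1 burnt (F count now 2)
Step 8: +2 fires, +2 burnt (F count now 2)
Step 9: +2 fires, +2 burnt (F count now 2)
Step 10: +1 fires, +2 burnt (F count now 1)
Step 11: +0 fires, +1 burnt (F count now 0)
Fire out after step 11
Initially T: 24, now '.': 33
Total burnt (originally-T cells now '.'): 21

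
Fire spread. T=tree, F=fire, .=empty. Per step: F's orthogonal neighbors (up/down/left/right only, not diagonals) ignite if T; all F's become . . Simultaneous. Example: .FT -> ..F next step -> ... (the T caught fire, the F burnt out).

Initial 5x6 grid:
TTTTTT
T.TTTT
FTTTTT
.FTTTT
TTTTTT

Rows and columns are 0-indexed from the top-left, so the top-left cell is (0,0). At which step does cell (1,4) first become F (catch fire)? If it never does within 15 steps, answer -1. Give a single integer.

Step 1: cell (1,4)='T' (+4 fires, +2 burnt)
Step 2: cell (1,4)='T' (+5 fires, +4 burnt)
Step 3: cell (1,4)='T' (+5 fires, +5 burnt)
Step 4: cell (1,4)='T' (+5 fires, +5 burnt)
Step 5: cell (1,4)='F' (+4 fires, +5 burnt)
  -> target ignites at step 5
Step 6: cell (1,4)='.' (+2 fires, +4 burnt)
Step 7: cell (1,4)='.' (+1 fires, +2 burnt)
Step 8: cell (1,4)='.' (+0 fires, +1 burnt)
  fire out at step 8

5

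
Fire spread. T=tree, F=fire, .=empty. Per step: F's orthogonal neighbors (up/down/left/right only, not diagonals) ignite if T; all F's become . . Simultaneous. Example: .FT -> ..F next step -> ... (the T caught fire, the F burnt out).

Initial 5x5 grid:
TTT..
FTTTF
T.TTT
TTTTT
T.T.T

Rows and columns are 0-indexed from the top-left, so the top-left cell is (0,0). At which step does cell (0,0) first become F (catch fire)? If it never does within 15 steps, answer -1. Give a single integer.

Step 1: cell (0,0)='F' (+5 fires, +2 burnt)
  -> target ignites at step 1
Step 2: cell (0,0)='.' (+5 fires, +5 burnt)
Step 3: cell (0,0)='.' (+6 fires, +5 burnt)
Step 4: cell (0,0)='.' (+1 fires, +6 burnt)
Step 5: cell (0,0)='.' (+1 fires, +1 burnt)
Step 6: cell (0,0)='.' (+0 fires, +1 burnt)
  fire out at step 6

1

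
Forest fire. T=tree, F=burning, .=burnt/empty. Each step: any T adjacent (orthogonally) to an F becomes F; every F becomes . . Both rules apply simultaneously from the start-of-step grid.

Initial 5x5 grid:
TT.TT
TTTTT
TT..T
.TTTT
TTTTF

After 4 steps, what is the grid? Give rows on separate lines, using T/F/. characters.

Step 1: 2 trees catch fire, 1 burn out
  TT.TT
  TTTTT
  TT..T
  .TTTF
  TTTF.
Step 2: 3 trees catch fire, 2 burn out
  TT.TT
  TTTTT
  TT..F
  .TTF.
  TTF..
Step 3: 3 trees catch fire, 3 burn out
  TT.TT
  TTTTF
  TT...
  .TF..
  TF...
Step 4: 4 trees catch fire, 3 burn out
  TT.TF
  TTTF.
  TT...
  .F...
  F....

TT.TF
TTTF.
TT...
.F...
F....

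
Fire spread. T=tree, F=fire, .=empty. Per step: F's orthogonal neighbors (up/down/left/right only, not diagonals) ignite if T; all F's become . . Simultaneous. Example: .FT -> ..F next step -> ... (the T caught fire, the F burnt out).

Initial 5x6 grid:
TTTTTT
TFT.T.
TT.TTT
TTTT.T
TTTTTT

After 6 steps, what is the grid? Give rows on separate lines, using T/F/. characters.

Step 1: 4 trees catch fire, 1 burn out
  TFTTTT
  F.F.T.
  TF.TTT
  TTTT.T
  TTTTTT
Step 2: 4 trees catch fire, 4 burn out
  F.FTTT
  ....T.
  F..TTT
  TFTT.T
  TTTTTT
Step 3: 4 trees catch fire, 4 burn out
  ...FTT
  ....T.
  ...TTT
  F.FT.T
  TFTTTT
Step 4: 4 trees catch fire, 4 burn out
  ....FT
  ....T.
  ...TTT
  ...F.T
  F.FTTT
Step 5: 4 trees catch fire, 4 burn out
  .....F
  ....F.
  ...FTT
  .....T
  ...FTT
Step 6: 2 trees catch fire, 4 burn out
  ......
  ......
  ....FT
  .....T
  ....FT

......
......
....FT
.....T
....FT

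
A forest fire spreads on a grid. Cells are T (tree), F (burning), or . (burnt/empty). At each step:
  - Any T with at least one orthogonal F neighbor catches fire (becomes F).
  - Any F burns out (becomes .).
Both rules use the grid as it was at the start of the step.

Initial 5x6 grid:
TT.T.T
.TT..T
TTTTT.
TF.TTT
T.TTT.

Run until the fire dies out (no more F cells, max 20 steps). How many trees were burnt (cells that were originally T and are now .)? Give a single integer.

Answer: 17

Derivation:
Step 1: +2 fires, +1 burnt (F count now 2)
Step 2: +4 fires, +2 burnt (F count now 4)
Step 3: +3 fires, +4 burnt (F count now 3)
Step 4: +3 fires, +3 burnt (F count now 3)
Step 5: +2 fires, +3 burnt (F count now 2)
Step 6: +3 fires, +2 burnt (F count now 3)
Step 7: +0 fires, +3 burnt (F count now 0)
Fire out after step 7
Initially T: 20, now '.': 27
Total burnt (originally-T cells now '.'): 17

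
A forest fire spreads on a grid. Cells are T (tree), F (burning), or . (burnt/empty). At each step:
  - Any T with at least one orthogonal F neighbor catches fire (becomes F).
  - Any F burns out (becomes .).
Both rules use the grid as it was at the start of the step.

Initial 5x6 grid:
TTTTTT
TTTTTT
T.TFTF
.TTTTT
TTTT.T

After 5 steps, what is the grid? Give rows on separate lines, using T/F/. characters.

Step 1: 6 trees catch fire, 2 burn out
  TTTTTT
  TTTFTF
  T.F.F.
  .TTFTF
  TTTT.T
Step 2: 8 trees catch fire, 6 burn out
  TTTFTF
  TTF.F.
  T.....
  .TF.F.
  TTTF.F
Step 3: 5 trees catch fire, 8 burn out
  TTF.F.
  TF....
  T.....
  .F....
  TTF...
Step 4: 3 trees catch fire, 5 burn out
  TF....
  F.....
  T.....
  ......
  TF....
Step 5: 3 trees catch fire, 3 burn out
  F.....
  ......
  F.....
  ......
  F.....

F.....
......
F.....
......
F.....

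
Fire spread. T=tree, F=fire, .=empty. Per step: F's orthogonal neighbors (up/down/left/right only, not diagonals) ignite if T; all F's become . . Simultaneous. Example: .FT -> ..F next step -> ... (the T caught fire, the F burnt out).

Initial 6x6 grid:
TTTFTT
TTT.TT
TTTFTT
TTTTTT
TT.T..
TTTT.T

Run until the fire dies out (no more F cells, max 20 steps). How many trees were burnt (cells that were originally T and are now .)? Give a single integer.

Answer: 28

Derivation:
Step 1: +5 fires, +2 burnt (F count now 5)
Step 2: +9 fires, +5 burnt (F count now 9)
Step 3: +7 fires, +9 burnt (F count now 7)
Step 4: +4 fires, +7 burnt (F count now 4)
Step 5: +2 fires, +4 burnt (F count now 2)
Step 6: +1 fires, +2 burnt (F count now 1)
Step 7: +0 fires, +1 burnt (F count now 0)
Fire out after step 7
Initially T: 29, now '.': 35
Total burnt (originally-T cells now '.'): 28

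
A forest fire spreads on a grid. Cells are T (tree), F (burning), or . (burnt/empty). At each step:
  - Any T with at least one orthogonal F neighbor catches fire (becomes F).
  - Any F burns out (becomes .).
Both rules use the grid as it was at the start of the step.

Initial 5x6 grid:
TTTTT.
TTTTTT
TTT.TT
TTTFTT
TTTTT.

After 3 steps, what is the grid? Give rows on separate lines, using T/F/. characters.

Step 1: 3 trees catch fire, 1 burn out
  TTTTT.
  TTTTTT
  TTT.TT
  TTF.FT
  TTTFT.
Step 2: 6 trees catch fire, 3 burn out
  TTTTT.
  TTTTTT
  TTF.FT
  TF...F
  TTF.F.
Step 3: 6 trees catch fire, 6 burn out
  TTTTT.
  TTFTFT
  TF...F
  F.....
  TF....

TTTTT.
TTFTFT
TF...F
F.....
TF....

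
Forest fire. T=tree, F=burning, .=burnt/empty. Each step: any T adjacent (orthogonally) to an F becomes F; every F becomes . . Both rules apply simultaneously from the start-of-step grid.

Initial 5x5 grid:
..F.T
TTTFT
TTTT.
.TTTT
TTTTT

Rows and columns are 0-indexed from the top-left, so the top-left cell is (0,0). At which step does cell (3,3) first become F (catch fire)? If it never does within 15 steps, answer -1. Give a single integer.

Step 1: cell (3,3)='T' (+3 fires, +2 burnt)
Step 2: cell (3,3)='F' (+4 fires, +3 burnt)
  -> target ignites at step 2
Step 3: cell (3,3)='.' (+5 fires, +4 burnt)
Step 4: cell (3,3)='.' (+4 fires, +5 burnt)
Step 5: cell (3,3)='.' (+1 fires, +4 burnt)
Step 6: cell (3,3)='.' (+1 fires, +1 burnt)
Step 7: cell (3,3)='.' (+0 fires, +1 burnt)
  fire out at step 7

2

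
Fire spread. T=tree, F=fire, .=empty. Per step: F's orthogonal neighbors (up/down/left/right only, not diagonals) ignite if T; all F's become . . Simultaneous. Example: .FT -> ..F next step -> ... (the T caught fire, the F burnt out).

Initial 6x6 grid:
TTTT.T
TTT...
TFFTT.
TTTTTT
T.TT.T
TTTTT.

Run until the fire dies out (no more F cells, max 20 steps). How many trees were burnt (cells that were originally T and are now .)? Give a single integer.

Step 1: +6 fires, +2 burnt (F count now 6)
Step 2: +7 fires, +6 burnt (F count now 7)
Step 3: +6 fires, +7 burnt (F count now 6)
Step 4: +4 fires, +6 burnt (F count now 4)
Step 5: +2 fires, +4 burnt (F count now 2)
Step 6: +0 fires, +2 burnt (F count now 0)
Fire out after step 6
Initially T: 26, now '.': 35
Total burnt (originally-T cells now '.'): 25

Answer: 25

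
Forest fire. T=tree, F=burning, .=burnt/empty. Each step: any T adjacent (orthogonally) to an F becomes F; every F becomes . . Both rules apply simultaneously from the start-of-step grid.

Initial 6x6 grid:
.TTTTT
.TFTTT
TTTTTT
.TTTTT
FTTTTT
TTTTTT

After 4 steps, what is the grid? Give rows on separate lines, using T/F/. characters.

Step 1: 6 trees catch fire, 2 burn out
  .TFTTT
  .F.FTT
  TTFTTT
  .TTTTT
  .FTTTT
  FTTTTT
Step 2: 9 trees catch fire, 6 burn out
  .F.FTT
  ....FT
  TF.FTT
  .FFTTT
  ..FTTT
  .FTTTT
Step 3: 7 trees catch fire, 9 burn out
  ....FT
  .....F
  F...FT
  ...FTT
  ...FTT
  ..FTTT
Step 4: 5 trees catch fire, 7 burn out
  .....F
  ......
  .....F
  ....FT
  ....FT
  ...FTT

.....F
......
.....F
....FT
....FT
...FTT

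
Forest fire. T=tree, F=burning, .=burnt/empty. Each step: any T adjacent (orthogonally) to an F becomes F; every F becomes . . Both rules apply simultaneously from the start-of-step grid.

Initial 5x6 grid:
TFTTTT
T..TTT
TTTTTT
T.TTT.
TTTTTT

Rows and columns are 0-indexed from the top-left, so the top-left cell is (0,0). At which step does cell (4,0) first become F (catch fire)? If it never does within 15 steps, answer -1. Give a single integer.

Step 1: cell (4,0)='T' (+2 fires, +1 burnt)
Step 2: cell (4,0)='T' (+2 fires, +2 burnt)
Step 3: cell (4,0)='T' (+3 fires, +2 burnt)
Step 4: cell (4,0)='T' (+5 fires, +3 burnt)
Step 5: cell (4,0)='F' (+5 fires, +5 burnt)
  -> target ignites at step 5
Step 6: cell (4,0)='.' (+5 fires, +5 burnt)
Step 7: cell (4,0)='.' (+2 fires, +5 burnt)
Step 8: cell (4,0)='.' (+1 fires, +2 burnt)
Step 9: cell (4,0)='.' (+0 fires, +1 burnt)
  fire out at step 9

5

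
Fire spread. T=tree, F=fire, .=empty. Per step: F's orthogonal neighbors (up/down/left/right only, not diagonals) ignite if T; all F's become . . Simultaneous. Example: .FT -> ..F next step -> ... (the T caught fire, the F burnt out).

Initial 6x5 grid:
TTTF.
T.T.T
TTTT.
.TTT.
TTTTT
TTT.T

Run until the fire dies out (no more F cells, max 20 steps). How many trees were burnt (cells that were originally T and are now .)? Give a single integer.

Answer: 21

Derivation:
Step 1: +1 fires, +1 burnt (F count now 1)
Step 2: +2 fires, +1 burnt (F count now 2)
Step 3: +2 fires, +2 burnt (F count now 2)
Step 4: +4 fires, +2 burnt (F count now 4)
Step 5: +4 fires, +4 burnt (F count now 4)
Step 6: +3 fires, +4 burnt (F count now 3)
Step 7: +3 fires, +3 burnt (F count now 3)
Step 8: +2 fires, +3 burnt (F count now 2)
Step 9: +0 fires, +2 burnt (F count now 0)
Fire out after step 9
Initially T: 22, now '.': 29
Total burnt (originally-T cells now '.'): 21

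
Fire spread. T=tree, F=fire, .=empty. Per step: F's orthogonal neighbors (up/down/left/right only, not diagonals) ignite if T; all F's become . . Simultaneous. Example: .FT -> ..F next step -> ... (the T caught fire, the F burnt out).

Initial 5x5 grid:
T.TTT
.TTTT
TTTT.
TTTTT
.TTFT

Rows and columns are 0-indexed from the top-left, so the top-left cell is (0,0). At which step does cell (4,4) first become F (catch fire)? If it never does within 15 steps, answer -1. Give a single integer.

Step 1: cell (4,4)='F' (+3 fires, +1 burnt)
  -> target ignites at step 1
Step 2: cell (4,4)='.' (+4 fires, +3 burnt)
Step 3: cell (4,4)='.' (+3 fires, +4 burnt)
Step 4: cell (4,4)='.' (+5 fires, +3 burnt)
Step 5: cell (4,4)='.' (+4 fires, +5 burnt)
Step 6: cell (4,4)='.' (+0 fires, +4 burnt)
  fire out at step 6

1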